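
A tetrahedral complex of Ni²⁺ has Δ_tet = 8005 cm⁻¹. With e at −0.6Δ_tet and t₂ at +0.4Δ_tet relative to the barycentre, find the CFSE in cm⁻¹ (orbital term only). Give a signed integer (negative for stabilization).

Ni is in group 10, so Ni²⁺ is d⁸ (10 − 2 = 8).
Tetrahedral splitting is small, so the complex is high-spin.
The d⁸ electrons fill as e⁴ t₂⁴.
CFSE(orbital) = 4×(-0.6Δ_tet) + 4×(0.4Δ_tet) = -0.8Δ_tet; with Δ_tet = 8005 cm⁻¹ that is -6404 cm⁻¹.

-6404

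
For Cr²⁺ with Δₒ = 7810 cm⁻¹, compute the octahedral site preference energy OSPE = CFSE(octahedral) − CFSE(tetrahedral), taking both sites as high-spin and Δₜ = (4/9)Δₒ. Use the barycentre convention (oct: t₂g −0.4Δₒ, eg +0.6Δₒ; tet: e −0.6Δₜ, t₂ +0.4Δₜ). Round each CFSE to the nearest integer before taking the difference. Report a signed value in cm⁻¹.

-3298

Cr is in group 6, so Cr²⁺ is d⁴ (6 − 2 = 4).
Octahedral high-spin t2g^3 e_g^1: CFSE = -0.6 × 7810 = -4686 cm⁻¹.
Tetrahedral e^2 t2^2 gives -0.4Δₜ = -0.4 × (4/9) × 7810 = -1388 cm⁻¹.
OSPE = CFSE(oct) − CFSE(tet) = -4686 − (-1388) = -3298 cm⁻¹.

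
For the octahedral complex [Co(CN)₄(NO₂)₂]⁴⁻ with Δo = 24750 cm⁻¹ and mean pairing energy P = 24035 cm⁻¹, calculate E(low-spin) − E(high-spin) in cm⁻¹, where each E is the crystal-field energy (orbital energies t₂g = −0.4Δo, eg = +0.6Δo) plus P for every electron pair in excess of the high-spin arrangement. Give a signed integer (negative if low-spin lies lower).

Ligand charges: 4×(-1) from CN⁻ and 2×(-1) from NO₂⁻ sum to -6; with overall charge -4, Co is +2.
Co sits in group 9; removing 2 electrons leaves Co²⁺ with 9 − 2 = 7 d electrons.
In the high-spin limit (t₂g⁵ eg²) the orbital term is -0.8Δo = -19800 cm⁻¹, with no excess pairing.
Low-spin: t₂g⁶ eg¹, orbital CFSE = -1.8Δo = -44550 cm⁻¹; plus 1 excess pair × P = +24035 cm⁻¹; total -20515 cm⁻¹.
E(LS) − E(HS) = -20515 − (-19800) = -715 cm⁻¹.

-715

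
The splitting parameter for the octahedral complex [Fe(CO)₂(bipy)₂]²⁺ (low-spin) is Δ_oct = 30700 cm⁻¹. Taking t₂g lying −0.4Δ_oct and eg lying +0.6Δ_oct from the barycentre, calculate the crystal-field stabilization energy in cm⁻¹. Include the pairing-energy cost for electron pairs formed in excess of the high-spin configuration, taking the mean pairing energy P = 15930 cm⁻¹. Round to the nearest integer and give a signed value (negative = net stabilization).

-41820

Ligand charges: 2×(+0) from CO and 2×(+0) from bipy sum to +0; with overall charge +2, Fe is +2.
Fe²⁺: group 8, so d-count = 8 − 2 = 6.
Electron filling gives t₂g⁶ eg⁰.
The orbital stabilization is -2.4Δ_oct = -2.4 × 30700 = -73680 cm⁻¹.
Pairing penalty: 3 pairs vs 1 in the high-spin reference → 2 extra × P = 31860 cm⁻¹.
Combining: -73680 + 31860 = -41820 cm⁻¹.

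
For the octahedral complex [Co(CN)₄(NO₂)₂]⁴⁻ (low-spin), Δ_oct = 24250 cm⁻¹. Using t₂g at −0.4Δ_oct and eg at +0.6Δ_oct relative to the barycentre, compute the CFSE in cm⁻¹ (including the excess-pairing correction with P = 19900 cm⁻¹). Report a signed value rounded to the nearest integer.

-23750

Ligand charges: 4×(-1) from CN⁻ and 2×(-1) from NO₂⁻ sum to -6; with overall charge -4, Co is +2.
Co²⁺: group 9, so d-count = 9 − 2 = 7.
Configuration: t₂g⁶ eg¹.
CFSE(orbital) = 6×(-0.4Δ_oct) + 1×(0.6Δ_oct) = -1.8Δ_oct; with Δ_oct = 24250 cm⁻¹ that is -43650 cm⁻¹.
Relative to high-spin t₂g⁵ eg² (2 paired), the low-spin configuration has 1 additional pair, contributing +1 × 19900 = +19900 cm⁻¹.
Net CFSE = -43650 + 19900 = -23750 cm⁻¹.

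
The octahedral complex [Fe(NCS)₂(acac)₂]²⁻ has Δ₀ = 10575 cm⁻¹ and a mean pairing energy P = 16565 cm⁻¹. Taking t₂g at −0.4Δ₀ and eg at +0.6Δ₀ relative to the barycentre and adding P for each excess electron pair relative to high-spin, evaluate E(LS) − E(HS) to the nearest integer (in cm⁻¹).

11980

Ligand charges: 2×(-1) from NCS⁻ and 2×(-1) from acac⁻ sum to -4; with overall charge -2, Fe is +2.
Group 8 minus oxidation state +2 gives a d⁶ configuration for Fe²⁺.
High-spin d⁶ fills as t₂g⁴ eg² with CFSE 4(−0.4) + 2(+0.6) = -0.4Δ₀ = -4230 cm⁻¹.
Low-spin t₂g⁶ eg⁰ gives -2.4Δ₀ = -25380 cm⁻¹, but forming 2 extra pairs costs 2P = 33130 cm⁻¹, so E(LS) = -25380 + 33130 = 7750 cm⁻¹.
Thus E(LS) − E(HS) = 11980 cm⁻¹.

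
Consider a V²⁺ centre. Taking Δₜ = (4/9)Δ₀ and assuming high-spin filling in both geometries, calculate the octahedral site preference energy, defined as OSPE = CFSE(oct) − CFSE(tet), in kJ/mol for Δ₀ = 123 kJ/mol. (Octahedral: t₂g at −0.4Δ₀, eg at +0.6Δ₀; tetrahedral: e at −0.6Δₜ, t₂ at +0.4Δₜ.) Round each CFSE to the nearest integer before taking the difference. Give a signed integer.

Group 5 minus oxidation state +2 gives a d³ configuration for V²⁺.
Octahedral high-spin t2g^3 e_g^0: CFSE = -1.2 × 123 = -148 kJ/mol.
Tetrahedral e^2 t2^1 gives -0.8Δₜ = -0.8 × (4/9) × 123 = -44 kJ/mol.
OSPE = CFSE(oct) − CFSE(tet) = -148 − (-44) = -104 kJ/mol.

-104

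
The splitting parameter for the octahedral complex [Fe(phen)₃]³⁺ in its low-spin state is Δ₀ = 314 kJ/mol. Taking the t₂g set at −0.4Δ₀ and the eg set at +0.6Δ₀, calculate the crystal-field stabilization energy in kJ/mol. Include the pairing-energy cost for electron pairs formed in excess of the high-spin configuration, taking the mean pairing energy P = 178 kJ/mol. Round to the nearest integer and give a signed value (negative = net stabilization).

phen is neutral, so the +3 overall charge sits on Fe: oxidation state +3.
Fe sits in group 8; removing 3 electrons leaves Fe³⁺ with 8 − 3 = 5 d electrons.
Configuration: t₂g⁵ eg⁰.
Orbital CFSE = 5(-0.4) + 0(0.6) = -2.0Δ₀ = -2.0 × 314 = -628 kJ/mol.
Relative to high-spin t₂g³ eg² (0 paired), the low-spin configuration has 2 additional pairs, contributing +2 × 178 = +356 kJ/mol.
Overall CFSE = -628 + 356 = -272 kJ/mol.

-272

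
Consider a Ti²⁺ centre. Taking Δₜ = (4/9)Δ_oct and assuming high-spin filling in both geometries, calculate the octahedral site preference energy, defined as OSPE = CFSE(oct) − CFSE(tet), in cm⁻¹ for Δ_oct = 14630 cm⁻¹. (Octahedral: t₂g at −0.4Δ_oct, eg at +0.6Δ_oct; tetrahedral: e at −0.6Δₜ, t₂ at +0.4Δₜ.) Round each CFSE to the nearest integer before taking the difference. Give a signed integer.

Ti is in group 4, so Ti²⁺ is d² (4 − 2 = 2).
Octahedral (high-spin): t₂g² eg⁰, CFSE = 2(−0.4) + 0(+0.6) = -0.8Δ_oct = -0.8 × 14630 = -11704 cm⁻¹.
In a tetrahedral site the filling is e² t₂⁰: CFSE(tet) = -1.2Δₜ = -1.2 × (4/9)(14630) = -7803 cm⁻¹.
OSPE = -11704 − (-7803) = -3901 cm⁻¹.

-3901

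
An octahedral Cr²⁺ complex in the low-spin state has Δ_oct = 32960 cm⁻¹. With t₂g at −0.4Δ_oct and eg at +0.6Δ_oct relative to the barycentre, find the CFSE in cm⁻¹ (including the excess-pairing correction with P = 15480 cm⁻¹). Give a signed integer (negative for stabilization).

-37256

Cr sits in group 6; removing 2 electrons leaves Cr²⁺ with 6 − 2 = 4 d electrons.
The d⁴ electrons fill as t₂g⁴ eg⁰.
Orbital CFSE = 4(-0.4) + 0(0.6) = -1.6Δ_oct = -1.6 × 32960 = -52736 cm⁻¹.
High-spin d⁴ would be t₂g³ eg¹ with 0 pairs; low-spin has 1, so 1 excess pair costs +1P = +15480 cm⁻¹.
Overall CFSE = -52736 + 15480 = -37256 cm⁻¹.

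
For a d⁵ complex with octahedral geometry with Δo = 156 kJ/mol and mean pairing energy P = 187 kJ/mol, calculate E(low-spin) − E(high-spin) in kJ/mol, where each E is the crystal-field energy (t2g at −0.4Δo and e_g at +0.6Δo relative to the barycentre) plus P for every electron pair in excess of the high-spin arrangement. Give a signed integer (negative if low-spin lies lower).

62

High-spin: t2g^3 e_g^2, CFSE = 0.0Δo = 0 kJ/mol.
Low-spin t2g^5 e_g^0 gives -2.0Δo = -312 kJ/mol, but forming 2 extra pairs costs 2P = 374 kJ/mol, so E(LS) = -312 + 374 = 62 kJ/mol.
The difference is 62 − (0) = 62 kJ/mol, so high-spin lies lower.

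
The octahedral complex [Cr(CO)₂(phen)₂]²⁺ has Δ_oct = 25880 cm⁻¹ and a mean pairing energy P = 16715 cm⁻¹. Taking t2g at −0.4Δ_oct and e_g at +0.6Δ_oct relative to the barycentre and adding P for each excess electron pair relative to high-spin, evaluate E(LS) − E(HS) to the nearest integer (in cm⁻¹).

-9165

Ligand charges: 2×(+0) from CO and 2×(+0) from phen sum to +0; with overall charge +2, Cr is +2.
Group 6 minus oxidation state +2 gives a d⁴ configuration for Cr²⁺.
High-spin d⁴ fills as t2g^3 e_g^1 with CFSE 3(−0.4) + 1(+0.6) = -0.6Δ_oct = -15528 cm⁻¹.
Low-spin: t2g^4 e_g^0, orbital CFSE = -1.6Δ_oct = -41408 cm⁻¹; plus 1 excess pair × P = +16715 cm⁻¹; total -24693 cm⁻¹.
Thus E(LS) − E(HS) = -9165 cm⁻¹.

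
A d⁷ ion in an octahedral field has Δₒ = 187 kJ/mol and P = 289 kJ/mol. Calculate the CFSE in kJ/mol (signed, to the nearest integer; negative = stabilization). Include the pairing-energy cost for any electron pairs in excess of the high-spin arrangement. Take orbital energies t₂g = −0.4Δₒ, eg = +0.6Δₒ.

-150

With Δₒ < P the complex is high-spin.
Configuration: t₂g⁵ eg².
Orbital CFSE = -0.8Δₒ = -0.8 × 187 = -150 kJ/mol.
High-spin has no excess pairs, so no pairing correction applies.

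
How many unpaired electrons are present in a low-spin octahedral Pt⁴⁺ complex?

0

Pt is in group 10, so Pt⁴⁺ is d⁶ (10 − 4 = 6).
Configuration: t₂g⁶ eg⁰, giving 0 unpaired electrons.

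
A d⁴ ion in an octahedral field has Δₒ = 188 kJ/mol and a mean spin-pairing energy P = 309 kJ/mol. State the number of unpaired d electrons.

Δₒ < P, so pairing is avoided: the ground state is high-spin.
Filling d⁴ accordingly: t2g^3 e_g^1.
Unpaired electrons: 4.

4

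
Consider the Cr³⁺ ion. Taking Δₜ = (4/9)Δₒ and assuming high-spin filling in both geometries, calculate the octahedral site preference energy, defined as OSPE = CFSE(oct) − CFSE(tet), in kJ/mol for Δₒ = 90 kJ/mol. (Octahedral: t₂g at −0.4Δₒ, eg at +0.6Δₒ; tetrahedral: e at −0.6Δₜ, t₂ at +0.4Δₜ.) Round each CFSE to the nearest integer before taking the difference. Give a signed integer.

Cr sits in group 6; removing 3 electrons leaves Cr³⁺ with 6 − 3 = 3 d electrons.
Octahedral (high-spin): t2g^3 e_g^0, CFSE = 3(−0.4) + 0(+0.6) = -1.2Δₒ = -1.2 × 90 = -108 kJ/mol.
In a tetrahedral site the filling is e^2 t2^1: CFSE(tet) = -0.8Δₜ = -0.8 × (4/9)(90) = -32 kJ/mol.
Subtracting, OSPE = -108 − (-32) = -76 kJ/mol.

-76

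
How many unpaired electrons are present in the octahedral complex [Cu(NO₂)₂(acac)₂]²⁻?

1

Ligand charges: 2×(-1) from NO₂⁻ and 2×(-1) from acac⁻ sum to -4; with overall charge -2, Cu is +2.
Cu is in group 11, so Cu²⁺ is d⁹ (11 − 2 = 9).
Configuration: t₂g⁶ eg³, giving 1 unpaired electron.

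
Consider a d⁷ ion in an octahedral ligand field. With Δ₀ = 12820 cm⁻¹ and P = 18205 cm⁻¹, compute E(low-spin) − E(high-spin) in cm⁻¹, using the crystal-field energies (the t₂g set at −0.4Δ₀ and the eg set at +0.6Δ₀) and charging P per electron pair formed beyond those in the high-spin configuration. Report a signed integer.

High-spin: t₂g⁵ eg², CFSE = -0.8Δ₀ = -10256 cm⁻¹.
Low-spin: t₂g⁶ eg¹, orbital CFSE = -1.8Δ₀ = -23076 cm⁻¹; plus 1 excess pair × P = +18205 cm⁻¹; total -4871 cm⁻¹.
E(LS) − E(HS) = -4871 − (-10256) = 5385 cm⁻¹.

5385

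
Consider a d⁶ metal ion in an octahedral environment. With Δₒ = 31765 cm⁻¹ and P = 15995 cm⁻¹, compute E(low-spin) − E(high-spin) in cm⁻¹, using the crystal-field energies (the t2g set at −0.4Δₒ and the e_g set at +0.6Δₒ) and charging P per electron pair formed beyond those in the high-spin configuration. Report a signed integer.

-31540

High-spin d⁶ fills as t2g^4 e_g^2 with CFSE 4(−0.4) + 2(+0.6) = -0.4Δₒ = -12706 cm⁻¹.
For low-spin the configuration is t2g^6 e_g^0: orbital energy -2.4 × 31765 = -76236 cm⁻¹, and 2 additional pairs relative to high-spin add 31990 cm⁻¹, giving -44246 cm⁻¹.
E(LS) − E(HS) = -44246 − (-12706) = -31540 cm⁻¹.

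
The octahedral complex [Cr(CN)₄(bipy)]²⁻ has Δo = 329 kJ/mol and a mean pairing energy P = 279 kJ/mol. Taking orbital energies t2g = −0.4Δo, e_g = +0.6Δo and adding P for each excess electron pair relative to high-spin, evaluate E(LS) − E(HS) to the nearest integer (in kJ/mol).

Ligand charges: 4×(-1) from CN⁻ and 1×(+0) from bipy sum to -4; with overall charge -2, Cr is +2.
Cr is in group 6, so Cr²⁺ is d⁴ (6 − 2 = 4).
High-spin: t2g^3 e_g^1, CFSE = -0.6Δo = -197 kJ/mol.
Low-spin t2g^4 e_g^0 gives -1.6Δo = -526 kJ/mol, but forming 1 extra pair costs 1P = 279 kJ/mol, so E(LS) = -526 + 279 = -247 kJ/mol.
Thus E(LS) − E(HS) = -50 kJ/mol.

-50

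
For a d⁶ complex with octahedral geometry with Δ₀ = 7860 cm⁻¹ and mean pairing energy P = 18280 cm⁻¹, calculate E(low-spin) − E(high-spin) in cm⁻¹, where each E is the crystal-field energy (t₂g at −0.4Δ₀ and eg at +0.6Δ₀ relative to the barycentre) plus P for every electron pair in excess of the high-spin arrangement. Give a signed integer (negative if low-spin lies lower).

20840

High-spin d⁶ fills as t₂g⁴ eg² with CFSE 4(−0.4) + 2(+0.6) = -0.4Δ₀ = -3144 cm⁻¹.
Low-spin t₂g⁶ eg⁰ gives -2.4Δ₀ = -18864 cm⁻¹, but forming 2 extra pairs costs 2P = 36560 cm⁻¹, so E(LS) = -18864 + 36560 = 17696 cm⁻¹.
E(LS) − E(HS) = 17696 − (-3144) = 20840 cm⁻¹.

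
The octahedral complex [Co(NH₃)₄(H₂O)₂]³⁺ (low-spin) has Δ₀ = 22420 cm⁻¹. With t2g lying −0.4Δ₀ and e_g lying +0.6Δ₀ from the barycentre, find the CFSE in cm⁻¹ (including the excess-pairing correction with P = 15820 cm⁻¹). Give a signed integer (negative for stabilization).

Ligand charges: 4×(+0) from NH₃ and 2×(+0) from H₂O sum to +0; with overall charge +3, Co is +3.
Group 9 minus oxidation state +3 gives a d⁶ configuration for Co³⁺.
Electron filling gives t2g^6 e_g^0.
Orbital CFSE = 6(-0.4) + 0(0.6) = -2.4Δ₀ = -2.4 × 22420 = -53808 cm⁻¹.
High-spin d⁶ would be t2g^4 e_g^2 with 1 pair; low-spin has 3, so 2 excess pairs cost +2P = +31640 cm⁻¹.
Overall CFSE = -53808 + 31640 = -22168 cm⁻¹.

-22168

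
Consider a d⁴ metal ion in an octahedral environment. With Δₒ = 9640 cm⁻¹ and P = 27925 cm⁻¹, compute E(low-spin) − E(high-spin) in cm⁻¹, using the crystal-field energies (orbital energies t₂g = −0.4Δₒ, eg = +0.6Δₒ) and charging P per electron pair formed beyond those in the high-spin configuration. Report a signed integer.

High-spin: t₂g³ eg¹, CFSE = -0.6Δₒ = -5784 cm⁻¹.
Low-spin t₂g⁴ eg⁰ gives -1.6Δₒ = -15424 cm⁻¹, but forming 1 extra pair costs 1P = 27925 cm⁻¹, so E(LS) = -15424 + 27925 = 12501 cm⁻¹.
The difference is 12501 − (-5784) = 18285 cm⁻¹, so high-spin lies lower.

18285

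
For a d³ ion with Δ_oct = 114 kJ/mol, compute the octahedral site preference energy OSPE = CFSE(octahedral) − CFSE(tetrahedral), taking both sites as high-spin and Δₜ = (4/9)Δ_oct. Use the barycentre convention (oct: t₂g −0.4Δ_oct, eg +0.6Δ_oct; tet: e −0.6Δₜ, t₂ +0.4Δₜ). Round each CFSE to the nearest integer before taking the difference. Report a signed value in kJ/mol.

-96

In an octahedral site d³ (HS) is t₂g³ eg⁰, giving CFSE(oct) = -1.2Δ_oct = -137 kJ/mol.
Tetrahedral: e² t₂¹, CFSE = 2(−0.6) + 1(+0.4) = -0.8Δₜ = -0.8 × (4/9) × 114 = -41 kJ/mol.
OSPE = -137 − (-41) = -96 kJ/mol.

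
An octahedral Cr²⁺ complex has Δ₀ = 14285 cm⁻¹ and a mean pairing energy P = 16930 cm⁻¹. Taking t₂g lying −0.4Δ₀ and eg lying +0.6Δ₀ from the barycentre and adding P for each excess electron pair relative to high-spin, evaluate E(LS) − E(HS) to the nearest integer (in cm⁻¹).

2645

Group 6 minus oxidation state +2 gives a d⁴ configuration for Cr²⁺.
In the high-spin limit (t₂g³ eg¹) the orbital term is -0.6Δ₀ = -8571 cm⁻¹, with no excess pairing.
Low-spin: t₂g⁴ eg⁰, orbital CFSE = -1.6Δ₀ = -22856 cm⁻¹; plus 1 excess pair × P = +16930 cm⁻¹; total -5926 cm⁻¹.
E(LS) − E(HS) = -5926 − (-8571) = 2645 cm⁻¹.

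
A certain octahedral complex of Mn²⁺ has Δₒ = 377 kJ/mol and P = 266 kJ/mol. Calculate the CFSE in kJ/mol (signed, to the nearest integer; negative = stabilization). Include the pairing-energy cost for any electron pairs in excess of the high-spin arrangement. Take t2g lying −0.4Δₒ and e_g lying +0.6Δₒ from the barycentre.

Mn²⁺: group 7, so d-count = 7 − 2 = 5.
Since Δₒ = 377 kJ/mol > P = 266 kJ/mol, the complex adopts the low-spin configuration.
Configuration: t2g^5 e_g^0.
Orbital CFSE = -2.0Δₒ = -2.0 × 377 = -754 kJ/mol.
Excess pairs vs high-spin: 2 − 0 = 2; pairing cost = +532 kJ/mol.
Net CFSE = -754 + 532 = -222 kJ/mol.

-222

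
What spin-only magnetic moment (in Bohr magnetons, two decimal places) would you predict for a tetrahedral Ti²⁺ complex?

2.83 Bohr magnetons

Group 4 minus oxidation state +2 gives a d² configuration for Ti²⁺.
With tetrahedral geometry the complex is necessarily high-spin.
Configuration: e^2 t2^0 → 2 unpaired electrons.
μ(spin-only) = √[2(2+2)] = √8 ≈ 2.83 Bohr magnetons.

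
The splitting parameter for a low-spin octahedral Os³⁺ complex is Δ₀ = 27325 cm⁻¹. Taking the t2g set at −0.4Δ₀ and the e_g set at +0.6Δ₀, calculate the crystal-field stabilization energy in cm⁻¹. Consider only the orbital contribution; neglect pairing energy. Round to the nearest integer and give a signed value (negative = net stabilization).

Os sits in group 8; removing 3 electrons leaves Os³⁺ with 8 − 3 = 5 d electrons.
Configuration: t2g^5 e_g^0.
Orbital CFSE = 5(-0.4) + 0(0.6) = -2.0Δ₀ = -2.0 × 27325 = -54650 cm⁻¹.

-54650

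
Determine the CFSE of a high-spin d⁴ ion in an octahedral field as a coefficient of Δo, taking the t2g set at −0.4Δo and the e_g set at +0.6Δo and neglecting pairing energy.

Configuration: t2g^3 e_g^1.
CFSE = 3(-0.4Δo) + 1(0.6Δo) = -1.2Δo + 0.6Δo = -0.6Δo.

-0.6 Δo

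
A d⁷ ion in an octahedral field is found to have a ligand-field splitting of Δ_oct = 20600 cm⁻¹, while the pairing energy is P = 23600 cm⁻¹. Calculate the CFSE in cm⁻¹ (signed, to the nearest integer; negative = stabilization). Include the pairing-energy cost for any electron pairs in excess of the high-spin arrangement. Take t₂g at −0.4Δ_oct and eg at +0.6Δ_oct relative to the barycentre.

With Δ_oct < P the complex is high-spin.
That gives t₂g⁵ eg².
Orbital CFSE = -0.8Δ_oct = -0.8 × 20600 = -16480 cm⁻¹.
High-spin has no excess pairs, so no pairing correction applies.

-16480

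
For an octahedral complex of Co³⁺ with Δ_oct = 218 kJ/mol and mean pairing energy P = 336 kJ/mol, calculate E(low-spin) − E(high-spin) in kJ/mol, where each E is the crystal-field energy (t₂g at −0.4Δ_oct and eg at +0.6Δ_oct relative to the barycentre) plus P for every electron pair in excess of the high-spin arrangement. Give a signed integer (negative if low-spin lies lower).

236

Group 9 minus oxidation state +3 gives a d⁶ configuration for Co³⁺.
In the high-spin limit (t₂g⁴ eg²) the orbital term is -0.4Δ_oct = -87 kJ/mol, with no excess pairing.
Low-spin t₂g⁶ eg⁰ gives -2.4Δ_oct = -523 kJ/mol, but forming 2 extra pairs costs 2P = 672 kJ/mol, so E(LS) = -523 + 672 = 149 kJ/mol.
Thus E(LS) − E(HS) = 236 kJ/mol.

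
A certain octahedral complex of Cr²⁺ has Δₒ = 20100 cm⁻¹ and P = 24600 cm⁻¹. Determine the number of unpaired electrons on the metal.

4

Cr²⁺: group 6, so d-count = 6 − 2 = 4.
With Δₒ < P the complex is high-spin.
Configuration: t₂g³ eg¹.
Unpaired electrons: 4.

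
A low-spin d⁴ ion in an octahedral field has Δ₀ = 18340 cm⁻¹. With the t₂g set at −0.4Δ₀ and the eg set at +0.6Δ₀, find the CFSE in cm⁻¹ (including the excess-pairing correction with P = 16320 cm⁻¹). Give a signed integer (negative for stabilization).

Electron filling gives t₂g⁴ eg⁰.
The orbital stabilization is -1.6Δ₀ = -1.6 × 18340 = -29344 cm⁻¹.
High-spin d⁴ would be t₂g³ eg¹ with 0 pairs; low-spin has 1, so 1 excess pair costs +1P = +16320 cm⁻¹.
Net CFSE = -29344 + 16320 = -13024 cm⁻¹.

-13024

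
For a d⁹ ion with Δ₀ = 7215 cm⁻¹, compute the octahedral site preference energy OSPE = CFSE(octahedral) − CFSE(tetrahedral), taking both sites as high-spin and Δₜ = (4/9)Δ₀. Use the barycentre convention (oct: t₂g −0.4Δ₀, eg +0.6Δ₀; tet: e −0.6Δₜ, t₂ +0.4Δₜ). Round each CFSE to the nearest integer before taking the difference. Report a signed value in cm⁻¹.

-3046

Octahedral (high-spin): t2g^6 e_g^3, CFSE = 6(−0.4) + 3(+0.6) = -0.6Δ₀ = -0.6 × 7215 = -4329 cm⁻¹.
In a tetrahedral site the filling is e^4 t2^5: CFSE(tet) = -0.4Δₜ = -0.4 × (4/9)(7215) = -1283 cm⁻¹.
OSPE = -4329 − (-1283) = -3046 cm⁻¹.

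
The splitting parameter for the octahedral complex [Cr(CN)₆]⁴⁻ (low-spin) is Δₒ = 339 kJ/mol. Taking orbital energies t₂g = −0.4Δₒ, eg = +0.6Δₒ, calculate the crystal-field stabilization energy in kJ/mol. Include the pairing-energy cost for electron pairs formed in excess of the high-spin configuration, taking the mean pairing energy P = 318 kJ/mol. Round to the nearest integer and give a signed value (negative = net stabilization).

Each CN⁻ contributes -1; 6 × (-1) = -6. With overall charge -4, Cr is in the +2 oxidation state.
Group 6 minus oxidation state +2 gives a d⁴ configuration for Cr²⁺.
Configuration: t₂g⁴ eg⁰.
The orbital stabilization is -1.6Δₒ = -1.6 × 339 = -542 kJ/mol.
High-spin d⁴ would be t₂g³ eg¹ with 0 pairs; low-spin has 1, so 1 excess pair costs +1P = +318 kJ/mol.
Net CFSE = -542 + 318 = -224 kJ/mol.

-224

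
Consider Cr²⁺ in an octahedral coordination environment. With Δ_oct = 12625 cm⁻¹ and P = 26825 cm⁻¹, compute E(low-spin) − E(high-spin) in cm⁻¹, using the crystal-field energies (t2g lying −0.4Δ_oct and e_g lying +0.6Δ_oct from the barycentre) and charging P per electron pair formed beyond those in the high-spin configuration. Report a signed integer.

Cr is in group 6, so Cr²⁺ is d⁴ (6 − 2 = 4).
High-spin: t2g^3 e_g^1, CFSE = -0.6Δ_oct = -7575 cm⁻¹.
Low-spin: t2g^4 e_g^0, orbital CFSE = -1.6Δ_oct = -20200 cm⁻¹; plus 1 excess pair × P = +26825 cm⁻¹; total 6625 cm⁻¹.
The difference is 6625 − (-7575) = 14200 cm⁻¹, so high-spin lies lower.

14200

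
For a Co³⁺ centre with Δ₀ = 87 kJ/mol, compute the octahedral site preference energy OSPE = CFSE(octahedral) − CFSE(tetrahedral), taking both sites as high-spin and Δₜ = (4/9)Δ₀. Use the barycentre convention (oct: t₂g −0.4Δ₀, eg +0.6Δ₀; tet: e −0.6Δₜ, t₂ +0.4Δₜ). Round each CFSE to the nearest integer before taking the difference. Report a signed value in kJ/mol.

Co sits in group 9; removing 3 electrons leaves Co³⁺ with 9 − 3 = 6 d electrons.
In an octahedral site d⁶ (HS) is t₂g⁴ eg², giving CFSE(oct) = -0.4Δ₀ = -35 kJ/mol.
Tetrahedral e³ t₂³ gives -0.6Δₜ = -0.6 × (4/9) × 87 = -23 kJ/mol.
Subtracting, OSPE = -35 − (-23) = -12 kJ/mol.

-12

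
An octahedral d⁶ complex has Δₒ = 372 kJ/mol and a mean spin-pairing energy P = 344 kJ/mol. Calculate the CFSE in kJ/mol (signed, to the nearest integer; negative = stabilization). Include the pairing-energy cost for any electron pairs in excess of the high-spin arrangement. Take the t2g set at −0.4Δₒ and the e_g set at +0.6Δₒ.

-205

With Δₒ > P the complex is low-spin.
Filling d⁶ accordingly: t2g^6 e_g^0.
Orbital CFSE = -2.4Δₒ = -2.4 × 372 = -893 kJ/mol.
Excess pairs vs high-spin: 3 − 1 = 2; pairing cost = +688 kJ/mol.
Net CFSE = -893 + 688 = -205 kJ/mol.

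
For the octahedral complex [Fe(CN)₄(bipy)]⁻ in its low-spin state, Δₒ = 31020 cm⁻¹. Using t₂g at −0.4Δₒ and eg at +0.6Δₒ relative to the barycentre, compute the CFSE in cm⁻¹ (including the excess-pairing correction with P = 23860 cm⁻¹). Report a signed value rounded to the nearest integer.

Ligand charges: 4×(-1) from CN⁻ and 1×(+0) from bipy sum to -4; with overall charge -1, Fe is +3.
Group 8 minus oxidation state +3 gives a d⁵ configuration for Fe³⁺.
Electron filling gives t₂g⁵ eg⁰.
Orbital CFSE = 5(-0.4) + 0(0.6) = -2.0Δₒ = -2.0 × 31020 = -62040 cm⁻¹.
Pairing penalty: 2 pairs vs 0 in the high-spin reference → 2 extra × P = 47720 cm⁻¹.
Combining: -62040 + 47720 = -14320 cm⁻¹.

-14320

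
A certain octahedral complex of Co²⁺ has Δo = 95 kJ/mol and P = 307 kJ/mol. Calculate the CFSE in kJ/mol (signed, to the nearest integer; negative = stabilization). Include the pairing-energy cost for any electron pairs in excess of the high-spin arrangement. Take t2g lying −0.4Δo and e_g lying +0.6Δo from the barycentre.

-76

Co sits in group 9; removing 2 electrons leaves Co²⁺ with 9 − 2 = 7 d electrons.
Δo < P, so pairing is avoided: the ground state is high-spin.
That gives t2g^5 e_g^2.
Orbital CFSE = -0.8Δo = -0.8 × 95 = -76 kJ/mol.
High-spin has no excess pairs, so no pairing correction applies.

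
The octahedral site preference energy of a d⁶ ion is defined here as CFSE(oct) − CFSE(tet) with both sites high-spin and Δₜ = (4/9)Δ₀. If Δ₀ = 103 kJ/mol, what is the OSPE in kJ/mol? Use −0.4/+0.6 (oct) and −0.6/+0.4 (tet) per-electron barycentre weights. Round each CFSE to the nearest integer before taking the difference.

-14

Octahedral high-spin t₂g⁴ eg²: CFSE = -0.4 × 103 = -41 kJ/mol.
Tetrahedral e³ t₂³ gives -0.6Δₜ = -0.6 × (4/9) × 103 = -27 kJ/mol.
OSPE = CFSE(oct) − CFSE(tet) = -41 − (-27) = -14 kJ/mol.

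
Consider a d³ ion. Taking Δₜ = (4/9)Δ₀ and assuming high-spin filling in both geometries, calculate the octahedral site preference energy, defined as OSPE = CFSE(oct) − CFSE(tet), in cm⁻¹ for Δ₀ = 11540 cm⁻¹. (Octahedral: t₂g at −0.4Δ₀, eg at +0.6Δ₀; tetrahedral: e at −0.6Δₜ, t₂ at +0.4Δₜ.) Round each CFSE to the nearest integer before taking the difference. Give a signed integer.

Octahedral (high-spin): t2g^3 e_g^0, CFSE = 3(−0.4) + 0(+0.6) = -1.2Δ₀ = -1.2 × 11540 = -13848 cm⁻¹.
Tetrahedral: e^2 t2^1, CFSE = 2(−0.6) + 1(+0.4) = -0.8Δₜ = -0.8 × (4/9) × 11540 = -4103 cm⁻¹.
OSPE = -13848 − (-4103) = -9745 cm⁻¹.

-9745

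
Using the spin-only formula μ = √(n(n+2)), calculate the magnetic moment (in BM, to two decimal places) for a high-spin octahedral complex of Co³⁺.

Co sits in group 9; removing 3 electrons leaves Co³⁺ with 9 − 3 = 6 d electrons.
Configuration: t₂g⁴ eg² → 4 unpaired electrons.
μ(spin-only) = √[4(4+2)] = √24 ≈ 4.90 BM.

4.90 BM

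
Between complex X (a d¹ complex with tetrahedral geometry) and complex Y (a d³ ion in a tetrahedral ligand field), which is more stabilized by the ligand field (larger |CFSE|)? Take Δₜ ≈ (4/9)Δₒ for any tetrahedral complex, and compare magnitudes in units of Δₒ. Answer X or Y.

Y

X: Tetrahedral fields are weak (Δₜ ≈ 4/9 Δₒ), so electrons fill high-spin; e^1 t2^0, CFSE = -0.6Δₜ ≈ -0.27Δₒ.
Y: Tetrahedral fields are weak (Δₜ ≈ 4/9 Δₒ), so electrons fill high-spin; e² t₂¹, CFSE = -0.8Δₜ ≈ -0.36Δₒ.
So Y has the larger |CFSE|.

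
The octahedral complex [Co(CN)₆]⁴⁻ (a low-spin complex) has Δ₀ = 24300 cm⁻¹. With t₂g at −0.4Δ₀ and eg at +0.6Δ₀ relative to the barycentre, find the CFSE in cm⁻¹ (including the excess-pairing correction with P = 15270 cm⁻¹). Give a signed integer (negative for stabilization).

Each CN⁻ contributes -1; 6 × (-1) = -6. With overall charge -4, Co is in the +2 oxidation state.
Co²⁺: group 9, so d-count = 9 − 2 = 7.
The d⁷ electrons fill as t₂g⁶ eg¹.
The orbital stabilization is -1.8Δ₀ = -1.8 × 24300 = -43740 cm⁻¹.
Relative to high-spin t₂g⁵ eg² (2 paired), the low-spin configuration has 1 additional pair, contributing +1 × 15270 = +15270 cm⁻¹.
Net CFSE = -43740 + 15270 = -28470 cm⁻¹.

-28470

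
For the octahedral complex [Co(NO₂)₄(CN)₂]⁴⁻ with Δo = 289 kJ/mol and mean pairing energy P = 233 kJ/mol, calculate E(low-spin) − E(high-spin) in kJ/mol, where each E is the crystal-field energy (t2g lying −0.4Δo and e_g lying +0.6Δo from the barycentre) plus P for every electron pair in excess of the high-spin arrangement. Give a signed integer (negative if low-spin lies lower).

-56

Ligand charges: 4×(-1) from NO₂⁻ and 2×(-1) from CN⁻ sum to -6; with overall charge -4, Co is +2.
Co sits in group 9; removing 2 electrons leaves Co²⁺ with 9 − 2 = 7 d electrons.
High-spin d⁷ fills as t2g^5 e_g^2 with CFSE 5(−0.4) + 2(+0.6) = -0.8Δo = -231 kJ/mol.
For low-spin the configuration is t2g^6 e_g^1: orbital energy -1.8 × 289 = -520 kJ/mol, and 1 additional pair relative to high-spin adds 233 kJ/mol, giving -287 kJ/mol.
E(LS) − E(HS) = -287 − (-231) = -56 kJ/mol.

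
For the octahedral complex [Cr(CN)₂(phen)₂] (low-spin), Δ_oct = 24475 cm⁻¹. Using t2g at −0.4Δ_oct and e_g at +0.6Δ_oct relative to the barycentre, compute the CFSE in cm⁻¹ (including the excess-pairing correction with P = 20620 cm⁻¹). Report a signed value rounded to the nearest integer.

-18540

Ligand charges: 2×(-1) from CN⁻ and 2×(+0) from phen sum to -2; with overall charge +0, Cr is +2.
Cr is in group 6, so Cr²⁺ is d⁴ (6 − 2 = 4).
Electron filling gives t2g^4 e_g^0.
The orbital stabilization is -1.6Δ_oct = -1.6 × 24475 = -39160 cm⁻¹.
High-spin d⁴ would be t2g^3 e_g^1 with 0 pairs; low-spin has 1, so 1 excess pair costs +1P = +20620 cm⁻¹.
Net CFSE = -39160 + 20620 = -18540 cm⁻¹.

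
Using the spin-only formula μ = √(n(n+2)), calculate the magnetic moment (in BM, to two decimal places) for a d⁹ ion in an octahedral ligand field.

1.73 BM

For octahedral d⁹ the high- and low-spin configurations coincide.
Configuration: t2g^6 e_g^3 → 1 unpaired electron.
μ(spin-only) = √[1(1+2)] = √3 ≈ 1.73 BM.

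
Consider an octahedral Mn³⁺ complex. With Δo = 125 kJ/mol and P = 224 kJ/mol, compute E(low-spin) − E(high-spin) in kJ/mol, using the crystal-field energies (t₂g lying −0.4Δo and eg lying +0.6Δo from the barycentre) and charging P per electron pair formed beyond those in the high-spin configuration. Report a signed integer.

Mn³⁺: group 7, so d-count = 7 − 3 = 4.
High-spin d⁴ fills as t₂g³ eg¹ with CFSE 3(−0.4) + 1(+0.6) = -0.6Δo = -75 kJ/mol.
Low-spin: t₂g⁴ eg⁰, orbital CFSE = -1.6Δo = -200 kJ/mol; plus 1 excess pair × P = +224 kJ/mol; total 24 kJ/mol.
E(LS) − E(HS) = 24 − (-75) = 99 kJ/mol.

99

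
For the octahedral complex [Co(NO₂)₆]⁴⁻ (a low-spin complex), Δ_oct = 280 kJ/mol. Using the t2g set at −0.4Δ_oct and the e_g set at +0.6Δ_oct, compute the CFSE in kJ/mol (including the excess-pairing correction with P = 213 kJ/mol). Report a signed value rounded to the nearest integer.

-291

Each NO₂⁻ contributes -1; 6 × (-1) = -6. With overall charge -4, Co is in the +2 oxidation state.
Group 9 minus oxidation state +2 gives a d⁷ configuration for Co²⁺.
Electron filling gives t2g^6 e_g^1.
The orbital stabilization is -1.8Δ_oct = -1.8 × 280 = -504 kJ/mol.
High-spin d⁷ would be t2g^5 e_g^2 with 2 pairs; low-spin has 3, so 1 excess pair costs +1P = +213 kJ/mol.
Net CFSE = -504 + 213 = -291 kJ/mol.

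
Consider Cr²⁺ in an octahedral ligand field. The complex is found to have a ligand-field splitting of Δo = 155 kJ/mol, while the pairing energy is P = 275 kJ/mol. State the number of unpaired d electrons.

Group 6 minus oxidation state +2 gives a d⁴ configuration for Cr²⁺.
With Δo < P the complex is high-spin.
Configuration: t2g^3 e_g^1.
Unpaired electrons: 4.

4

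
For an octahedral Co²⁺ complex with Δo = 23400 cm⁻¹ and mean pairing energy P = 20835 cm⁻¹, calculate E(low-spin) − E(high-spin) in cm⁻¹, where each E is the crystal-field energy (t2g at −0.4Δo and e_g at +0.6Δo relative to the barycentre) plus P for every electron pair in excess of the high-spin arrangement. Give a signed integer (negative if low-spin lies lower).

-2565

Group 9 minus oxidation state +2 gives a d⁷ configuration for Co²⁺.
High-spin: t2g^5 e_g^2, CFSE = -0.8Δo = -18720 cm⁻¹.
Low-spin: t2g^6 e_g^1, orbital CFSE = -1.8Δo = -42120 cm⁻¹; plus 1 excess pair × P = +20835 cm⁻¹; total -21285 cm⁻¹.
Thus E(LS) − E(HS) = -2565 cm⁻¹.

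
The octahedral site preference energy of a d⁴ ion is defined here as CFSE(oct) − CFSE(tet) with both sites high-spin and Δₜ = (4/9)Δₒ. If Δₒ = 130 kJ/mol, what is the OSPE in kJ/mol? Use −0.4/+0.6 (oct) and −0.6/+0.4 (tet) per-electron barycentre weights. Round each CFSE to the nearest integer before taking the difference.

Octahedral high-spin t₂g³ eg¹: CFSE = -0.6 × 130 = -78 kJ/mol.
In a tetrahedral site the filling is e² t₂²: CFSE(tet) = -0.4Δₜ = -0.4 × (4/9)(130) = -23 kJ/mol.
OSPE = CFSE(oct) − CFSE(tet) = -78 − (-23) = -55 kJ/mol.

-55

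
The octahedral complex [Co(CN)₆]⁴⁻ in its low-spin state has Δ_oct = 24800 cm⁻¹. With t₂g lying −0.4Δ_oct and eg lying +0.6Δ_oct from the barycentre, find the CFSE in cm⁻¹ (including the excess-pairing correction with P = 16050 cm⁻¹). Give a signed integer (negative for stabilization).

Each CN⁻ contributes -1; 6 × (-1) = -6. With overall charge -4, Co is in the +2 oxidation state.
Co²⁺: group 9, so d-count = 9 − 2 = 7.
The d⁷ electrons fill as t₂g⁶ eg¹.
CFSE(orbital) = 6×(-0.4Δ_oct) + 1×(0.6Δ_oct) = -1.8Δ_oct; with Δ_oct = 24800 cm⁻¹ that is -44640 cm⁻¹.
High-spin d⁷ would be t₂g⁵ eg² with 2 pairs; low-spin has 3, so 1 excess pair costs +1P = +16050 cm⁻¹.
Overall CFSE = -44640 + 16050 = -28590 cm⁻¹.

-28590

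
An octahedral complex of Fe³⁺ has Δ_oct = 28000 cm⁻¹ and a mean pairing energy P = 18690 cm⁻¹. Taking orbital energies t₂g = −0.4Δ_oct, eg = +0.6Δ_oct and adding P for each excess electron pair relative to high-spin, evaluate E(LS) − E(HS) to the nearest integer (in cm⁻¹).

Fe sits in group 8; removing 3 electrons leaves Fe³⁺ with 8 − 3 = 5 d electrons.
In the high-spin limit (t₂g³ eg²) the orbital term is 0.0Δ_oct = 0 cm⁻¹, with no excess pairing.
For low-spin the configuration is t₂g⁵ eg⁰: orbital energy -2.0 × 28000 = -56000 cm⁻¹, and 2 additional pairs relative to high-spin add 37380 cm⁻¹, giving -18620 cm⁻¹.
E(LS) − E(HS) = -18620 − (0) = -18620 cm⁻¹.

-18620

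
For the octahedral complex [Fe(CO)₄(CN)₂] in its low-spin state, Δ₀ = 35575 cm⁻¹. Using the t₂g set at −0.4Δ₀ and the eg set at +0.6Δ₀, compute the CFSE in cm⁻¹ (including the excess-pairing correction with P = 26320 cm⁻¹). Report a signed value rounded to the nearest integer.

Ligand charges: 4×(+0) from CO and 2×(-1) from CN⁻ sum to -2; with overall charge +0, Fe is +2.
Fe is in group 8, so Fe²⁺ is d⁶ (8 − 2 = 6).
The d⁶ electrons fill as t₂g⁶ eg⁰.
The orbital stabilization is -2.4Δ₀ = -2.4 × 35575 = -85380 cm⁻¹.
Relative to high-spin t₂g⁴ eg² (1 paired), the low-spin configuration has 2 additional pairs, contributing +2 × 26320 = +52640 cm⁻¹.
Overall CFSE = -85380 + 52640 = -32740 cm⁻¹.

-32740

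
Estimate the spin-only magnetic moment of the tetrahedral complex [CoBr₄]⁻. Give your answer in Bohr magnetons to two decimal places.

4.90 Bohr magnetons

Each Br⁻ contributes -1; 4 × (-1) = -4. With overall charge -1, Co is in the +3 oxidation state.
Co³⁺: group 9, so d-count = 9 − 3 = 6.
Tetrahedral fields are weak (Δₜ ≈ 4/9 Δₒ), so electrons fill high-spin.
Configuration: e³ t₂³ → 4 unpaired electrons.
μ(spin-only) = √[4(4+2)] = √24 ≈ 4.90 Bohr magnetons.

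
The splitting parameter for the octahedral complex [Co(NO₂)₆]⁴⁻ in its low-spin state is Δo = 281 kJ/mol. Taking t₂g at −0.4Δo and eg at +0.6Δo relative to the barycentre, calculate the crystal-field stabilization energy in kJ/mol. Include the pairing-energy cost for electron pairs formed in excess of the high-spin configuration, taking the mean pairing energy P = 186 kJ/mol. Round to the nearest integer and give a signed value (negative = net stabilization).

Each NO₂⁻ contributes -1; 6 × (-1) = -6. With overall charge -4, Co is in the +2 oxidation state.
Co sits in group 9; removing 2 electrons leaves Co²⁺ with 9 − 2 = 7 d electrons.
Configuration: t₂g⁶ eg¹.
CFSE(orbital) = 6×(-0.4Δo) + 1×(0.6Δo) = -1.8Δo; with Δo = 281 kJ/mol that is -506 kJ/mol.
High-spin d⁷ would be t₂g⁵ eg² with 2 pairs; low-spin has 3, so 1 excess pair costs +1P = +186 kJ/mol.
Net CFSE = -506 + 186 = -320 kJ/mol.

-320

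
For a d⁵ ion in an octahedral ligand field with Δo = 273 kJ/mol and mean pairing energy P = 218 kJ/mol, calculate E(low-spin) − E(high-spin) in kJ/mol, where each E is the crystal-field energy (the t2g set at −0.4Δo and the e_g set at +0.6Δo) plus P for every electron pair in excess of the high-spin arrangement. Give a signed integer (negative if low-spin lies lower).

-110

High-spin: t2g^3 e_g^2, CFSE = 0.0Δo = 0 kJ/mol.
Low-spin t2g^5 e_g^0 gives -2.0Δo = -546 kJ/mol, but forming 2 extra pairs costs 2P = 436 kJ/mol, so E(LS) = -546 + 436 = -110 kJ/mol.
The difference is -110 − (0) = -110 kJ/mol, so low-spin lies lower.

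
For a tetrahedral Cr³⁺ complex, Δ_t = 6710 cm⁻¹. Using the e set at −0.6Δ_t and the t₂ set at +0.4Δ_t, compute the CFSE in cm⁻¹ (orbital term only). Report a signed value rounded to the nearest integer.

-5368

Group 6 minus oxidation state +3 gives a d³ configuration for Cr³⁺.
Tetrahedral splitting is small, so the complex is high-spin.
The d³ electrons fill as e² t₂¹.
Orbital CFSE = 2(-0.6) + 1(0.4) = -0.8Δ_t = -0.8 × 6710 = -5368 cm⁻¹.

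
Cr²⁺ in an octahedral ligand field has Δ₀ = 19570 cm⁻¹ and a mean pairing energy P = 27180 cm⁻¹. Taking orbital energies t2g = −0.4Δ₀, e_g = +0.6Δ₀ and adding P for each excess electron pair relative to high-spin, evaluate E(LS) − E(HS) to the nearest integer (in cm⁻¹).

7610

Cr is in group 6, so Cr²⁺ is d⁴ (6 − 2 = 4).
In the high-spin limit (t2g^3 e_g^1) the orbital term is -0.6Δ₀ = -11742 cm⁻¹, with no excess pairing.
Low-spin: t2g^4 e_g^0, orbital CFSE = -1.6Δ₀ = -31312 cm⁻¹; plus 1 excess pair × P = +27180 cm⁻¹; total -4132 cm⁻¹.
Thus E(LS) − E(HS) = 7610 cm⁻¹.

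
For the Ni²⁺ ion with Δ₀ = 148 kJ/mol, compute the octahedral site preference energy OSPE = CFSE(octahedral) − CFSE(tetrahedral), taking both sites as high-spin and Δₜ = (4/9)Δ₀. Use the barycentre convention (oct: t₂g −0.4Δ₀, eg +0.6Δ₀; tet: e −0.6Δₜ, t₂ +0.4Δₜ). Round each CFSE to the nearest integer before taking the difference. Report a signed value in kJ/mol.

-125

Ni is in group 10, so Ni²⁺ is d⁸ (10 − 2 = 8).
Octahedral high-spin t2g^6 e_g^2: CFSE = -1.2 × 148 = -178 kJ/mol.
Tetrahedral e^4 t2^4 gives -0.8Δₜ = -0.8 × (4/9) × 148 = -53 kJ/mol.
Subtracting, OSPE = -178 − (-53) = -125 kJ/mol.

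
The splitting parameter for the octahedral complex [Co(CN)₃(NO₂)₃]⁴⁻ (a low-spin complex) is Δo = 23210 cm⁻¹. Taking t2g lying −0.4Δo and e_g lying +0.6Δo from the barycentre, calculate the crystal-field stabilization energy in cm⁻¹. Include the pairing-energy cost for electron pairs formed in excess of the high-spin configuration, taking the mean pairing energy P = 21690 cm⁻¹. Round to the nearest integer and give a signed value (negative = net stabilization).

Ligand charges: 3×(-1) from CN⁻ and 3×(-1) from NO₂⁻ sum to -6; with overall charge -4, Co is +2.
Group 9 minus oxidation state +2 gives a d⁷ configuration for Co²⁺.
The d⁷ electrons fill as t2g^6 e_g^1.
Orbital CFSE = 6(-0.4) + 1(0.6) = -1.8Δo = -1.8 × 23210 = -41778 cm⁻¹.
Pairing penalty: 3 pairs vs 2 in the high-spin reference → 1 extra × P = 21690 cm⁻¹.
Net CFSE = -41778 + 21690 = -20088 cm⁻¹.

-20088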